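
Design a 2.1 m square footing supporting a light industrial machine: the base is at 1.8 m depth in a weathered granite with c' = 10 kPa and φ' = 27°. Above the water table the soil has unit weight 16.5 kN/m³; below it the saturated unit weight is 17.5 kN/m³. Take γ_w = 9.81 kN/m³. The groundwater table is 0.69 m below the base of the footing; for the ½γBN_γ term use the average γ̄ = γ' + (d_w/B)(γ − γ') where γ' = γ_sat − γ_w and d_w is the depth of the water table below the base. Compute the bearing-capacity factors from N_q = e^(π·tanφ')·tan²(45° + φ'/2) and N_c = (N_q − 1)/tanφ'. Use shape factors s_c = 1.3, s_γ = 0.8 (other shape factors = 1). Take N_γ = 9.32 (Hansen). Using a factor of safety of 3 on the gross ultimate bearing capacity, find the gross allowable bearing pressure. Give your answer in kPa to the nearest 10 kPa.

q_all ≈ 260 kPa

N_q = e^(π·tan27°)·tan²(58.5°) = 13.2; N_c = (N_q − 1)/tanφ' = 23.94.
q = γ·D_f = 16.5 × 1.8 = 29.7 kPa.
γ' = 7.69 kN/m³; averaging over the depth B below the base, γ̄ = γ' + (d_w/B)(γ − γ') = 10.585 kN/m³.
c·N_c·s_c = 10 × 23.942 × 1.3 = 311.25 kPa
q·N_q = 29.7 × 13.199 = 392.01 kPa
0.5·γ·B·N_γ·s_γ = 0.5 × 10.585 × 2.1 × 9.32 × 0.8 = 82.866 kPa
q_ult = 311.25 + 392.01 + 82.866 = 786.13 kPa.
q_all = 786.13 / 3 = 262.04 kPa.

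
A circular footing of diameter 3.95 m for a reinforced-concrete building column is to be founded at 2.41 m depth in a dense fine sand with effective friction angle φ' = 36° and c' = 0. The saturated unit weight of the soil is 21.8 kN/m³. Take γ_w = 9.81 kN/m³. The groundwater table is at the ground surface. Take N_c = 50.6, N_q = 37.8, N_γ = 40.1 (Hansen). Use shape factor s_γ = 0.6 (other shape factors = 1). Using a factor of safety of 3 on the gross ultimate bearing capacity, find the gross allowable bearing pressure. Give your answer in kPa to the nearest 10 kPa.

With the water table at the surface the whole profile is submerged: γ' = 21.8 − 9.81 = 11.99 kN/m³, so q = γ'·D_f = 28.896 kPa; the same γ' applies in the ½γBN_γ term.
q_ult = q·N_q + 0.5·γ·B·N_γ·s_γ
     = 28.896 × 37.8 + 0.5 × 11.99 × 3.95 × 40.1 × 0.6
     = 1092.3 + 569.75 = 1662 kPa.
q_all = 1662 / 3 = 554 kPa.

q_all ≈ 550 kPa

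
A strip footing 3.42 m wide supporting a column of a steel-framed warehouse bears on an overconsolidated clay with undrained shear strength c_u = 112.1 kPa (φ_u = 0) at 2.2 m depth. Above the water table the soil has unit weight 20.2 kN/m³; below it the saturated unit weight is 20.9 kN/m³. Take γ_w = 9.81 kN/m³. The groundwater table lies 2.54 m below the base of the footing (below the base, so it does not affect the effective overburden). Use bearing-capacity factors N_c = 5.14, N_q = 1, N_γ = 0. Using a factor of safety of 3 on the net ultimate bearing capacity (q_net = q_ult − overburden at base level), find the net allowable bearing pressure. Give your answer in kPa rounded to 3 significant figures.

Overburden at base level: q = 20.2 × 2.2 = 44.44 kPa.
Cohesion term c·N_c = 112.1 × 5.14 = 576.19 kPa; surcharge term q·N_q = 44.44 × 1 = 44.44 kPa.
q_ult = 576.19 + 44.44 = 620.63 kPa.
q_net = 620.63 − 44.44 = 576.19 kPa.
q_all(net) = 576.19 / 3 = 192.06 kPa.

q_all(net) ≈ 192 kPa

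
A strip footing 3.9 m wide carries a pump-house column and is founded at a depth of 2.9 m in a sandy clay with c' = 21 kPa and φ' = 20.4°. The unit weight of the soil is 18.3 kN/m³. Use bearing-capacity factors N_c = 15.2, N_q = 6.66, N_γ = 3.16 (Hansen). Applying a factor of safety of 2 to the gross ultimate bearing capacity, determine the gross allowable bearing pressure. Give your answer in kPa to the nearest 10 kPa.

q_all ≈ 390 kPa

q = γ·D_f = 18.3 × 2.9 = 53.07 kPa.
c·N_c = 21 × 15.2 = 319.2 kPa
q·N_q = 53.07 × 6.66 = 353.45 kPa
0.5·γ·B·N_γ = 0.5 × 18.3 × 3.9 × 3.16 = 112.76 kPa
q_ult = 319.2 + 353.45 + 112.76 = 785.41 kPa.
q_all = q_ult / FS = 785.41 / 2 = 392.71 kPa.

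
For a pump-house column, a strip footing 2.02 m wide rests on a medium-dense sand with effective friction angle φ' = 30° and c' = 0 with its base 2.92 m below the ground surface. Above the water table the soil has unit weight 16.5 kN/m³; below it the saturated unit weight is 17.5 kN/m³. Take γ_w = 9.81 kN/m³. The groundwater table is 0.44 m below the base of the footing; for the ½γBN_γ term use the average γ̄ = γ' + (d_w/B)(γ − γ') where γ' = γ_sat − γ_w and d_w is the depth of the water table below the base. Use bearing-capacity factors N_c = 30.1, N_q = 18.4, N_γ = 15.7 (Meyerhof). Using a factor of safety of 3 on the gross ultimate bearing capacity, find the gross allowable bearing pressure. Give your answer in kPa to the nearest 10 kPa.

q = γ·D_f = 16.5 × 2.92 = 48.18 kPa.
γ' = 7.69 kN/m³; averaging over the depth B below the base, γ̄ = γ' + (d_w/B)(γ − γ') = 9.609 kN/m³.
q·N_q = 48.18 × 18.4 = 886.51 kPa
0.5·γ·B·N_γ = 0.5 × 9.609 × 2.02 × 15.7 = 152.37 kPa
q_ult = 886.51 + 152.37 = 1038.9 kPa.
q_all = 1038.9 / 3 = 346.29 kPa.

q_all ≈ 350 kPa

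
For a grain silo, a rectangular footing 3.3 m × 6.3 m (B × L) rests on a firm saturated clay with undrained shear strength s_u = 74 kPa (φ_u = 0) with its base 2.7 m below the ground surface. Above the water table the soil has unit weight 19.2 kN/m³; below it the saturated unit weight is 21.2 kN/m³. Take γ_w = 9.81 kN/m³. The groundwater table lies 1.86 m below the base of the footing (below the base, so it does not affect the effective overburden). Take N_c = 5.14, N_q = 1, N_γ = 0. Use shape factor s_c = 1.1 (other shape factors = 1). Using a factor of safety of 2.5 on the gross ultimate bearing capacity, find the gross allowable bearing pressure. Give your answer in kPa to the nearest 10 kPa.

q = γ·D_f = 19.2 × 2.7 = 51.84 kPa.
c·N_c·s_c = 74 × 5.14 × 1.1 = 418.4 kPa
q·N_q = 51.84 × 1 = 51.84 kPa
q_ult = 418.4 + 51.84 = 470.24 kPa.
q_all = 470.24 / 2.5 = 188.09 kPa.

q_all ≈ 190 kPa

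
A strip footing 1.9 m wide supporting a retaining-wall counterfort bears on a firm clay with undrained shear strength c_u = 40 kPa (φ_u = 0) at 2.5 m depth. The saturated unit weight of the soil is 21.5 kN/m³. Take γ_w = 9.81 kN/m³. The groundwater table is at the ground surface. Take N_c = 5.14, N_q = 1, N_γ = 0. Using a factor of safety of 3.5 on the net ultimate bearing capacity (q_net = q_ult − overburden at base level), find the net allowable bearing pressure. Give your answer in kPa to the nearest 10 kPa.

With the water table at the surface the whole profile is submerged: γ' = 21.5 − 9.81 = 11.69 kN/m³, so q = γ'·D_f = 29.225 kPa.
q_ult = c·N_c + q·N_q
     = 40 × 5.14 + 29.225 × 1
     = 205.6 + 29.225 = 234.82 kPa.
q_net = 234.82 − 29.225 = 205.6 kPa.
q_all(net) = 205.6 / 3.5 = 58.743 kPa.

q_all(net) ≈ 60 kPa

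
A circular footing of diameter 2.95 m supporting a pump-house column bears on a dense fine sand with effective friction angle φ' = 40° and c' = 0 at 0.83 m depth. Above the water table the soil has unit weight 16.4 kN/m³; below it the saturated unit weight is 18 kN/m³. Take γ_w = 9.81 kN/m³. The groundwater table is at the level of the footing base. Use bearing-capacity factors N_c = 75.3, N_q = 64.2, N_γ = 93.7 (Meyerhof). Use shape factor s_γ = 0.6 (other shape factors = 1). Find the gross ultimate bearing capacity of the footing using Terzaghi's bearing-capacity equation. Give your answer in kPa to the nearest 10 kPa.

q = γ·D_f = 16.4 × 0.83 = 13.612 kPa.
For the ½γBN_γ term take γ' = 18 − 9.81 = 8.19 kN/m³ (soil below base is submerged).
q·N_q = 13.612 × 64.2 = 873.89 kPa
0.5·γ·B·N_γ·s_γ = 0.5 × 8.19 × 2.95 × 93.7 × 0.6 = 679.15 kPa
q_ult = 873.89 + 679.15 = 1553 kPa.

q_ult ≈ 1550 kPa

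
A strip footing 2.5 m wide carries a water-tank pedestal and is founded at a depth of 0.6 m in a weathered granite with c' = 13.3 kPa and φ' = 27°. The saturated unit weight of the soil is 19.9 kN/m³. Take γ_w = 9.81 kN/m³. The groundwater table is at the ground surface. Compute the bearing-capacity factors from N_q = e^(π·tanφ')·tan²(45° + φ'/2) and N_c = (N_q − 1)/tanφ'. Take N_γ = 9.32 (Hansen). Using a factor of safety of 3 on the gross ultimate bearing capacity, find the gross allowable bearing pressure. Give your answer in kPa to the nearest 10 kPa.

q_all ≈ 170 kPa

N_q = e^(π·tan27°)·tan²(58.5°) = 13.2; N_c = (N_q − 1)/tanφ' = 23.94.
Water table at ground surface, so effective unit weight γ' = 19.9 − 9.81 = 10.09 kN/m³ is used throughout; overburden q = 10.09 × 0.6 = 6.054 kPa; the same γ' applies in the ½γBN_γ term.
Cohesion term c·N_c = 13.3 × 23.942 = 318.43 kPa; surcharge term q·N_q = 6.054 × 13.199 = 79.908 kPa; self-weight term 0.5·γ·B·N_γ = 0.5 × 10.09 × 2.5 × 9.32 = 117.55 kPa.
q_ult = 318.43 + 79.908 + 117.55 = 515.89 kPa.
q_all = 515.89 / 3 = 171.96 kPa.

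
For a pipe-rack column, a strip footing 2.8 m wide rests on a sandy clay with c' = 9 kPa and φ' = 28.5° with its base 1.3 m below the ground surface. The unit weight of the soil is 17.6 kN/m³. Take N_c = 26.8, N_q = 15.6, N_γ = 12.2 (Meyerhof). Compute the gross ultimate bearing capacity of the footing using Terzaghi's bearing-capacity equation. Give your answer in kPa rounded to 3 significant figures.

q_ult ≈ 899 kPa

q = γ·D_f = 17.6 × 1.3 = 22.88 kPa.
c·N_c = 9 × 26.8 = 241.2 kPa
q·N_q = 22.88 × 15.6 = 356.93 kPa
0.5·γ·B·N_γ = 0.5 × 17.6 × 2.8 × 12.2 = 300.61 kPa
q_ult = 241.2 + 356.93 + 300.61 = 898.74 kPa.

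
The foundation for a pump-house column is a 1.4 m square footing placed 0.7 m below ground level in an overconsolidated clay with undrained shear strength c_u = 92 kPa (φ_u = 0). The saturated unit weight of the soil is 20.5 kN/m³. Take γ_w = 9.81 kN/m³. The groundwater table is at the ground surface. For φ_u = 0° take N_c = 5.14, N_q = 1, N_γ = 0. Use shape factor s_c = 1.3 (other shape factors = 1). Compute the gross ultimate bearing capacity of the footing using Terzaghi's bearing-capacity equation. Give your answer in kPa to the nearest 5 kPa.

With the water table at the surface the whole profile is submerged: γ' = 20.5 − 9.81 = 10.69 kN/m³, so q = γ'·D_f = 7.483 kPa.
q_ult = c·N_c·s_c + q·N_q
     = 92 × 5.14 × 1.3 + 7.483 × 1
     = 614.74 + 7.483 = 622.23 kPa.

q_ult ≈ 620 kPa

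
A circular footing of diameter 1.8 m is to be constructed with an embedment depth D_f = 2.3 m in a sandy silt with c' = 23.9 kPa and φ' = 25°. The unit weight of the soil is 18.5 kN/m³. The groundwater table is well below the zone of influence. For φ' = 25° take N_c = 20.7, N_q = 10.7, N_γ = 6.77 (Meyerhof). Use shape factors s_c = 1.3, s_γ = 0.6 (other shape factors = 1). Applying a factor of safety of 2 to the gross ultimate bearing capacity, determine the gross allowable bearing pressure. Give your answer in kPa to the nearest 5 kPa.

Effective surcharge at the founding depth q = γ·D_f = 18.5 × 2.3 = 42.55 kPa.
q_ult = c·N_c·s_c + q·N_q + 0.5·γ·B·N_γ·s_γ
     = 23.9 × 20.7 × 1.3 + 42.55 × 10.7 + 0.5 × 18.5 × 1.8 × 6.77 × 0.6
     = 643.15 + 455.28 + 67.632 = 1166.1 kPa.
q_all = q_ult / FS = 1166.1 / 2 = 583.03 kPa.

q_all ≈ 585 kPa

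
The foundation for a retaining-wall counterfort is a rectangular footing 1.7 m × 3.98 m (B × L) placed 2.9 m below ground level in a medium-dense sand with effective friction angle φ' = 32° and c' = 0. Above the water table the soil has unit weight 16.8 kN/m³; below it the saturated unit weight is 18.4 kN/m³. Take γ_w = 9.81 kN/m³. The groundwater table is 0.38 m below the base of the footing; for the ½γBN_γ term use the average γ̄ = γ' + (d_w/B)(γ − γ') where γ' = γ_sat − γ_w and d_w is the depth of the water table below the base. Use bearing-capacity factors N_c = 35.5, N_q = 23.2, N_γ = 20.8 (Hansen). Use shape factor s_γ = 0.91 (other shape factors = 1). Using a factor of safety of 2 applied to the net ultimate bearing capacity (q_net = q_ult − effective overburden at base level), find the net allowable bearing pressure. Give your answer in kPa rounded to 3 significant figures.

Effective surcharge at the founding depth q = γ·D_f = 16.8 × 2.9 = 48.72 kPa.
With d_w = 0.38 m < B, γ̄ = 8.59 + (0.38/1.7) × (16.8 − 8.59) = 10.425 kN/m³.
q_ult = q·N_q + 0.5·γ·B·N_γ·s_γ
     = 48.72 × 23.2 + 0.5 × 10.425 × 1.7 × 20.8 × 0.91
     = 1130.3 + 167.73 = 1298 kPa.
Net ultimate: q_net = 1298 − 48.72 = 1249.3 kPa.
q_all(net) = 1249.3 / 2 = 624.66 kPa.

q_all(net) ≈ 625 kPa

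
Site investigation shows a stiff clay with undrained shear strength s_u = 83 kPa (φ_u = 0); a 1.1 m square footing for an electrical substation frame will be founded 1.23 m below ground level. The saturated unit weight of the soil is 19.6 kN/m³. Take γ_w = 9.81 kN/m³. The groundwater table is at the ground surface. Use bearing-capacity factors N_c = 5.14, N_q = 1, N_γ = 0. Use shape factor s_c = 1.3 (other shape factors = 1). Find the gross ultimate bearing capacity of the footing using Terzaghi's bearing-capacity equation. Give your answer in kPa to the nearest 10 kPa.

q_ult ≈ 570 kPa

γ' = 19.6 − 9.81 = 9.79 kN/m³ (submerged throughout). q = 9.79 × 1.23 = 12.042 kPa.
c·N_c·s_c = 83 × 5.14 × 1.3 = 554.61 kPa
q·N_q = 12.042 × 1 = 12.042 kPa
q_ult = 554.61 + 12.042 = 566.65 kPa.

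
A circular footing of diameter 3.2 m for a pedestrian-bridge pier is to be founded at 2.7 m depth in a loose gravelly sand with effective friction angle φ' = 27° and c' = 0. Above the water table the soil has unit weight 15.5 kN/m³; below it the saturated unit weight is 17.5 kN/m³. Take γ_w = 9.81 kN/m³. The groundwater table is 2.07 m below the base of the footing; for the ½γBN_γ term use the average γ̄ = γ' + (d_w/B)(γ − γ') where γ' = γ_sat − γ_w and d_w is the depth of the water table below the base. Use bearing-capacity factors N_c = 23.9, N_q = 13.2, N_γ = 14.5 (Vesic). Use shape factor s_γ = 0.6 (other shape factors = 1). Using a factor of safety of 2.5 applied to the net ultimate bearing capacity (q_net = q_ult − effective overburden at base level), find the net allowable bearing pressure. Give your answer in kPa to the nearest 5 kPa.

q_all(net) ≈ 275 kPa

q = γ·D_f = 15.5 × 2.7 = 41.85 kPa.
γ' = 7.69 kN/m³; averaging over the depth B below the base, γ̄ = γ' + (d_w/B)(γ − γ') = 12.742 kN/m³.
q·N_q = 41.85 × 13.2 = 552.42 kPa
0.5·γ·B·N_γ·s_γ = 0.5 × 12.742 × 3.2 × 14.5 × 0.6 = 177.37 kPa
q_ult = 552.42 + 177.37 = 729.79 kPa.
Net ultimate: q_net = 729.79 − 41.85 = 687.94 kPa.
q_all(net) = 687.94 / 2.5 = 275.18 kPa.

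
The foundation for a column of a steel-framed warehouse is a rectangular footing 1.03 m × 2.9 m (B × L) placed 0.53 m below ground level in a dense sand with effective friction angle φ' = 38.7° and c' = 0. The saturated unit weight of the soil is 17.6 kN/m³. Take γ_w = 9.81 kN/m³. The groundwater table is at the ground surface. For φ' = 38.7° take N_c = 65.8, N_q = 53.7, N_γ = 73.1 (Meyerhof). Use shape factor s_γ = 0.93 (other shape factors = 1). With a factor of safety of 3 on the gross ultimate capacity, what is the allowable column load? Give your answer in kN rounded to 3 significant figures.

P_all ≈ 492 kN

Water table at ground surface, so effective unit weight γ' = 17.6 − 9.81 = 7.79 kN/m³ is used throughout; overburden q = 7.79 × 0.53 = 4.1287 kPa; the same γ' applies in the ½γBN_γ term.
Surcharge term q·N_q = 4.1287 × 53.7 = 221.71 kPa; self-weight term 0.5·γ·B·N_γ·s_γ = 0.5 × 7.79 × 1.03 × 73.1 × 0.93 = 272.74 kPa.
q_ult = 221.71 + 272.74 = 494.45 kPa.
Gross allowable pressure q_all = 494.45 / 3 = 164.82 kPa.
Footing area = 2.987 m², so allowable column load = 164.82 × 2.987 = 492.31 kN.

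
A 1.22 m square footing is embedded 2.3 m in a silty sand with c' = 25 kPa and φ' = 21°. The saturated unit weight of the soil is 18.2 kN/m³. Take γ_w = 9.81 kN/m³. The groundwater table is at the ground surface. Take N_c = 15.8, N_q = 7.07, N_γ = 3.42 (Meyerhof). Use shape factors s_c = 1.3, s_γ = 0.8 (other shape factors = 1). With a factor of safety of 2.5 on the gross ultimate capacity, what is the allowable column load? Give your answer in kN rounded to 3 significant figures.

With the water table at the surface the whole profile is submerged: γ' = 18.2 − 9.81 = 8.39 kN/m³, so q = γ'·D_f = 19.297 kPa; the same γ' applies in the ½γBN_γ term.
q_ult = c·N_c·s_c + q·N_q + 0.5·γ·B·N_γ·s_γ
     = 25 × 15.8 × 1.3 + 19.297 × 7.07 + 0.5 × 8.39 × 1.22 × 3.42 × 0.8
     = 513.5 + 136.43 + 14.003 = 663.93 kPa.
Gross allowable pressure q_all = 663.93 / 2.5 = 265.57 kPa.
Footing area = 1.4884 m², so allowable column load = 265.57 × 1.4884 = 395.28 kN.

P_all ≈ 395 kN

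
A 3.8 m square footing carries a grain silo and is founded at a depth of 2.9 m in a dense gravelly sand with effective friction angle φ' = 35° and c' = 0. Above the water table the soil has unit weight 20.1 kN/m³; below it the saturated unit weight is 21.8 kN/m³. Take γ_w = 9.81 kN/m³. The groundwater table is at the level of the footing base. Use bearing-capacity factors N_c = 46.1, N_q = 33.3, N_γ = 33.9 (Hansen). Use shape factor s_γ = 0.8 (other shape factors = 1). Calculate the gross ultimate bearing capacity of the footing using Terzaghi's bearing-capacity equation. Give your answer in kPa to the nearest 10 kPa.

Overburden at base level: q = 20.1 × 2.9 = 58.29 kPa.
Below the base the soil is submerged, so the ½γBN_γ term uses γ' = 21.8 − 9.81 = 11.99 kN/m³.
Surcharge term q·N_q = 58.29 × 33.3 = 1941.1 kPa; self-weight term 0.5·γ·B·N_γ·s_γ = 0.5 × 11.99 × 3.8 × 33.9 × 0.8 = 617.82 kPa.
q_ult = 1941.1 + 617.82 = 2558.9 kPa.

q_ult ≈ 2560 kPa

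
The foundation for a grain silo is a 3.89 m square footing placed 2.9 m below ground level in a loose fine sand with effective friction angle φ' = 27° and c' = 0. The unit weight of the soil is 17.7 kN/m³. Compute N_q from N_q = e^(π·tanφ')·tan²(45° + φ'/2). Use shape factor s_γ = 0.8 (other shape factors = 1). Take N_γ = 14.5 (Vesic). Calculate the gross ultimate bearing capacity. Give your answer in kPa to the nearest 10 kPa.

tan27° = 0.5095, so N_q = e^(π×0.5095)·tan²(58.5°) = 4.957 × 2.663 = 13.2.
q = γ·D_f = 17.7 × 2.9 = 51.33 kPa.
q·N_q = 51.33 × 13.199 = 677.51 kPa
0.5·γ·B·N_γ·s_γ = 0.5 × 17.7 × 3.89 × 14.5 × 0.8 = 399.35 kPa
q_ult = 677.51 + 399.35 = 1076.9 kPa.

q_ult ≈ 1080 kPa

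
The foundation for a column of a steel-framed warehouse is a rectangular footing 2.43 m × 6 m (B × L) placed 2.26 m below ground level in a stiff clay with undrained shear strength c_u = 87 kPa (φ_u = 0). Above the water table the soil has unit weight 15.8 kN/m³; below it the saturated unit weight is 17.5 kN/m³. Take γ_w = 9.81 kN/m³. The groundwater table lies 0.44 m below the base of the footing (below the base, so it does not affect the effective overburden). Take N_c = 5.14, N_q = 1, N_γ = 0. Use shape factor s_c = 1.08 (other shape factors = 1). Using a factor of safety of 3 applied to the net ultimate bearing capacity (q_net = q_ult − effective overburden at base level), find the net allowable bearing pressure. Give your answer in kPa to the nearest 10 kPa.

Overburden at base level: q = 15.8 × 2.26 = 35.708 kPa.
Cohesion term c·N_c·s_c = 87 × 5.14 × 1.08 = 482.95 kPa; surcharge term q·N_q = 35.708 × 1 = 35.708 kPa.
q_ult = 482.95 + 35.708 = 518.66 kPa.
Net ultimate: q_net = 518.66 − 35.708 = 482.95 kPa.
q_all(net) = 482.95 / 3 = 160.98 kPa.

q_all(net) ≈ 160 kPa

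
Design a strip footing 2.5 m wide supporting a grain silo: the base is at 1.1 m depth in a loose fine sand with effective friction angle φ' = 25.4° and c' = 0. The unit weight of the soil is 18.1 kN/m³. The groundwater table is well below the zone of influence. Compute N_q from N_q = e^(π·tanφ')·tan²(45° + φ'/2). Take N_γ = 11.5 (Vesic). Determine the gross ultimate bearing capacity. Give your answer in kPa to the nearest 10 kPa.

tan25.4° = 0.4748, so N_q = e^(π×0.4748)·tan²(57.7°) = 4.445 × 2.502 = 11.12.
Effective surcharge at the founding depth q = γ·D_f = 18.1 × 1.1 = 19.91 kPa.
q_ult = q·N_q + 0.5·γ·B·N_γ
     = 19.91 × 11.122 + 0.5 × 18.1 × 2.5 × 11.5
     = 221.44 + 260.19 = 481.63 kPa.

q_ult ≈ 480 kPa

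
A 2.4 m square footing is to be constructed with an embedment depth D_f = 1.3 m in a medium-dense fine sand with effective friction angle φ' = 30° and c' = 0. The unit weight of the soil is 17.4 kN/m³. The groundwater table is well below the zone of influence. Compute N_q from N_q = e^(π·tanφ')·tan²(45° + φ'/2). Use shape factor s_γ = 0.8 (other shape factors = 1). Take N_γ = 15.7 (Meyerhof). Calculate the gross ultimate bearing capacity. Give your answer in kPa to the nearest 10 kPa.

tan30° = 0.5774, so N_q = e^(π×0.5774)·tan²(60°) = 6.134 × 3.0 = 18.4.
Effective surcharge at the founding depth q = γ·D_f = 17.4 × 1.3 = 22.62 kPa.
q_ult = q·N_q + 0.5·γ·B·N_γ·s_γ
     = 22.62 × 18.401 + 0.5 × 17.4 × 2.4 × 15.7 × 0.8
     = 416.23 + 262.25 = 678.49 kPa.

q_ult ≈ 680 kPa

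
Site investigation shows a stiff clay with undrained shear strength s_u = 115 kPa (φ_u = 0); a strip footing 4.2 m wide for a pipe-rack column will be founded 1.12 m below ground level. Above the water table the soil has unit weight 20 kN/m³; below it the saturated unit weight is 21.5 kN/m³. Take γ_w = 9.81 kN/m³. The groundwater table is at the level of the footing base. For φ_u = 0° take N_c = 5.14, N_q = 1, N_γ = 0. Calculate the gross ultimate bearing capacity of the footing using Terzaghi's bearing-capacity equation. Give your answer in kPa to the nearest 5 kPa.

q_ult ≈ 615 kPa

q = γ·D_f = 20 × 1.12 = 22.4 kPa.
c·N_c = 115 × 5.14 = 591.1 kPa
q·N_q = 22.4 × 1 = 22.4 kPa
q_ult = 591.1 + 22.4 = 613.5 kPa.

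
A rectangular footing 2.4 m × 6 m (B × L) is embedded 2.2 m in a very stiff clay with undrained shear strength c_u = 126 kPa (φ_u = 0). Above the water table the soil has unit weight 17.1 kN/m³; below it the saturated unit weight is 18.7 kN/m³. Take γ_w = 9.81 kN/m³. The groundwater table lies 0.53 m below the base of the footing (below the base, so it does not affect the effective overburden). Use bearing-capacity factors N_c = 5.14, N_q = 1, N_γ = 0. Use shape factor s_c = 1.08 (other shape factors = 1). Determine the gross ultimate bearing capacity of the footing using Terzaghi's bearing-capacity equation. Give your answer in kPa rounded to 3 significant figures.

q = γ·D_f = 17.1 × 2.2 = 37.62 kPa.
c·N_c·s_c = 126 × 5.14 × 1.08 = 699.45 kPa
q·N_q = 37.62 × 1 = 37.62 kPa
q_ult = 699.45 + 37.62 = 737.07 kPa.

q_ult ≈ 737 kPa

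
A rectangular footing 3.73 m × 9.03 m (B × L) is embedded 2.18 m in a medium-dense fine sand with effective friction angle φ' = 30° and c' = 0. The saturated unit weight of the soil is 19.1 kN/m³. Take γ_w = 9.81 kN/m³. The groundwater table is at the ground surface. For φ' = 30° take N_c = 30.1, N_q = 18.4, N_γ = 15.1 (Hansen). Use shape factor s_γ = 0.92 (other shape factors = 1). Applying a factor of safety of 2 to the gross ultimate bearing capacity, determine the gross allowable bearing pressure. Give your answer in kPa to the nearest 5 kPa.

Water table at ground surface, so effective unit weight γ' = 19.1 − 9.81 = 9.29 kN/m³ is used throughout; overburden q = 9.29 × 2.18 = 20.252 kPa; the same γ' applies in the ½γBN_γ term.
Surcharge term q·N_q = 20.252 × 18.4 = 372.64 kPa; self-weight term 0.5·γ·B·N_γ·s_γ = 0.5 × 9.29 × 3.73 × 15.1 × 0.92 = 240.69 kPa.
q_ult = 372.64 + 240.69 = 613.33 kPa.
q_all = q_ult / FS = 613.33 / 2 = 306.67 kPa.

q_all ≈ 305 kPa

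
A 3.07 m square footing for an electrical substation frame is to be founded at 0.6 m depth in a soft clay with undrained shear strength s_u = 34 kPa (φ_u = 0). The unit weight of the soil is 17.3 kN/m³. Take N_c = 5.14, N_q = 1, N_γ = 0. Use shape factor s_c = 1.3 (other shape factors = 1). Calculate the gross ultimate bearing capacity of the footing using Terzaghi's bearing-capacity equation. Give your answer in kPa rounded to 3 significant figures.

q_ult ≈ 238 kPa

Effective surcharge at the founding depth q = γ·D_f = 17.3 × 0.6 = 10.38 kPa.
q_ult = c·N_c·s_c + q·N_q
     = 34 × 5.14 × 1.3 + 10.38 × 1
     = 227.19 + 10.38 = 237.57 kPa.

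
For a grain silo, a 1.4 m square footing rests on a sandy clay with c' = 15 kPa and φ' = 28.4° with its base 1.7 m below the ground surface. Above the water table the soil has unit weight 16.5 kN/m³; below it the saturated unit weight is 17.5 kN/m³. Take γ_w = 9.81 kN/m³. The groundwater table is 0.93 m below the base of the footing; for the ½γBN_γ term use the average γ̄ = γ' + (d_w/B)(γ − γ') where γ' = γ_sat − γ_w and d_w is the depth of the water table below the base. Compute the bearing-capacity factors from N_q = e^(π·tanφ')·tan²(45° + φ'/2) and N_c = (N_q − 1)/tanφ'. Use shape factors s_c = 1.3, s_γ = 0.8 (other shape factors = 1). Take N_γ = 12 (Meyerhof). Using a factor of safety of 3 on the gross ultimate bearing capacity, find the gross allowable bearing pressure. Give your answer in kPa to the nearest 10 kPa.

q_all ≈ 350 kPa

N_q = e^(π·tan28.4°)·tan²(59.2°) = 15.38; N_c = (N_q − 1)/tanφ' = 26.6.
Effective surcharge at the founding depth q = γ·D_f = 16.5 × 1.7 = 28.05 kPa.
With d_w = 0.93 m < B, γ̄ = 7.69 + (0.93/1.4) × (16.5 − 7.69) = 13.542 kN/m³.
q_ult = c·N_c·s_c + q·N_q + 0.5·γ·B·N_γ·s_γ
     = 15 × 26.601 × 1.3 + 28.05 × 15.383 + 0.5 × 13.542 × 1.4 × 12 × 0.8
     = 518.73 + 431.5 + 91.005 = 1041.2 kPa.
q_all = 1041.2 / 3 = 347.08 kPa.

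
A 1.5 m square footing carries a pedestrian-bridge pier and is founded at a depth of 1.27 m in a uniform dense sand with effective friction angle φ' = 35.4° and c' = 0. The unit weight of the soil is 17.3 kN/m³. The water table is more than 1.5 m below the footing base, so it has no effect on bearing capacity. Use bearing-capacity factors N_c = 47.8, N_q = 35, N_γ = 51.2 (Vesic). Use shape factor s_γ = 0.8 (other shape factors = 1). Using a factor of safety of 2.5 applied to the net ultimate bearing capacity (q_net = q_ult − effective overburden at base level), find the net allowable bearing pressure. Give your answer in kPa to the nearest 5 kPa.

q_all(net) ≈ 510 kPa

Overburden at base level: q = 17.3 × 1.27 = 21.971 kPa.
Surcharge term q·N_q = 21.971 × 35 = 768.99 kPa; self-weight term 0.5·γ·B·N_γ·s_γ = 0.5 × 17.3 × 1.5 × 51.2 × 0.8 = 531.46 kPa.
q_ult = 768.99 + 531.46 = 1300.4 kPa.
Net ultimate: q_net = 1300.4 − 21.971 = 1278.5 kPa.
q_all(net) = 1278.5 / 2.5 = 511.39 kPa.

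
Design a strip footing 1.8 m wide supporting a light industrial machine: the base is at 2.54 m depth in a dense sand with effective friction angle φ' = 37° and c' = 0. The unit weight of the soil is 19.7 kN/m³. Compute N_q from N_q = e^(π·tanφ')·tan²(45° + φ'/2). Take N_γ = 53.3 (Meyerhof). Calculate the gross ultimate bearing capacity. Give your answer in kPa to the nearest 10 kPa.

tan37° = 0.7536, so N_q = e^(π×0.7536)·tan²(63.5°) = 10.669 × 4.023 = 42.92.
Effective surcharge at the founding depth q = γ·D_f = 19.7 × 2.54 = 50.038 kPa.
q_ult = q·N_q + 0.5·γ·B·N_γ
     = 50.038 × 42.92 + 0.5 × 19.7 × 1.8 × 53.3
     = 2147.6 + 945.01 = 3092.6 kPa.

q_ult ≈ 3090 kPa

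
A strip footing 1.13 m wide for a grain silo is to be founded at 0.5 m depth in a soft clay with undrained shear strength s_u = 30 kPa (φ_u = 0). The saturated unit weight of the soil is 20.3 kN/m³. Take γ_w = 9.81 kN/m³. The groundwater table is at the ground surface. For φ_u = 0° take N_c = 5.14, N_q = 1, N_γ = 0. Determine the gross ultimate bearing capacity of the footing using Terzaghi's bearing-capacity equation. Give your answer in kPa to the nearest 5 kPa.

q_ult ≈ 160 kPa

γ' = 20.3 − 9.81 = 10.49 kN/m³ (submerged throughout). q = 10.49 × 0.5 = 5.245 kPa.
c·N_c = 30 × 5.14 = 154.2 kPa
q·N_q = 5.245 × 1 = 5.245 kPa
q_ult = 154.2 + 5.245 = 159.44 kPa.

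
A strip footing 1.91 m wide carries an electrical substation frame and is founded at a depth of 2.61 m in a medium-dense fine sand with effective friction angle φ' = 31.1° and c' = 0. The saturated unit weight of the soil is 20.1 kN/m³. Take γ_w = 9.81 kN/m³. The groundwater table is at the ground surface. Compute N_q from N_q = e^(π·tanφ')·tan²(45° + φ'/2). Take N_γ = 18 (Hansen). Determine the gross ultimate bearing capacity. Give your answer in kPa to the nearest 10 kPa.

tan31.1° = 0.6032, so N_q = e^(π×0.6032)·tan²(60.55°) = 6.653 × 3.137 = 20.87.
γ' = 20.1 − 9.81 = 10.29 kN/m³ (submerged throughout). q = 10.29 × 2.61 = 26.857 kPa; the same γ' applies in the ½γBN_γ term.
q·N_q = 26.857 × 20.87 = 560.51 kPa
0.5·γ·B·N_γ = 0.5 × 10.29 × 1.91 × 18 = 176.89 kPa
q_ult = 560.51 + 176.89 = 737.4 kPa.

q_ult ≈ 740 kPa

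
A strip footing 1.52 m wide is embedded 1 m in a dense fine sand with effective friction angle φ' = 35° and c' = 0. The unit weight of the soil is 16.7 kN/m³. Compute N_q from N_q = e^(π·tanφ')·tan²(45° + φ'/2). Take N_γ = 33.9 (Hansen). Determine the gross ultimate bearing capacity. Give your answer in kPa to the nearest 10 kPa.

tan35° = 0.7002, so N_q = e^(π×0.7002)·tan²(62.5°) = 9.023 × 3.69 = 33.3.
Effective surcharge at the founding depth q = γ·D_f = 16.7 × 1 = 16.7 kPa.
q_ult = q·N_q + 0.5·γ·B·N_γ
     = 16.7 × 33.296 + 0.5 × 16.7 × 1.52 × 33.9
     = 556.04 + 430.26 = 986.3 kPa.

q_ult ≈ 990 kPa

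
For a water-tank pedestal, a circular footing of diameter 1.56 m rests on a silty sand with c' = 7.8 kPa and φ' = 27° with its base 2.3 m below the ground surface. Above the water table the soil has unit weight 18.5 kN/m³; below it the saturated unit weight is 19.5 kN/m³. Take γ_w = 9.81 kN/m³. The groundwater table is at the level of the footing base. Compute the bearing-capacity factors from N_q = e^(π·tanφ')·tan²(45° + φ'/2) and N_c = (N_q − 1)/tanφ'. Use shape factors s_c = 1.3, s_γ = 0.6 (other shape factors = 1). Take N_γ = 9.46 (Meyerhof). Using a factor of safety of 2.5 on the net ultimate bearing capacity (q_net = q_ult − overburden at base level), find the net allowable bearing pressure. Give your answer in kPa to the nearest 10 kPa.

N_q = e^(π·tan27°)·tan²(58.5°) = 13.2; N_c = (N_q − 1)/tanφ' = 23.94.
Overburden at base level: q = 18.5 × 2.3 = 42.55 kPa.
Below the base the soil is submerged, so the ½γBN_γ term uses γ' = 19.5 − 9.81 = 9.69 kN/m³.
Cohesion term c·N_c·s_c = 7.8 × 23.942 × 1.3 = 242.77 kPa; surcharge term q·N_q = 42.55 × 13.199 = 561.62 kPa; self-weight term 0.5·γ·B·N_γ·s_γ = 0.5 × 9.69 × 1.56 × 9.46 × 0.6 = 42.9 kPa.
q_ult = 242.77 + 561.62 + 42.9 = 847.3 kPa.
q_net = 847.3 − 42.55 = 804.75 kPa.
q_all(net) = 804.75 / 2.5 = 321.9 kPa.

q_all(net) ≈ 320 kPa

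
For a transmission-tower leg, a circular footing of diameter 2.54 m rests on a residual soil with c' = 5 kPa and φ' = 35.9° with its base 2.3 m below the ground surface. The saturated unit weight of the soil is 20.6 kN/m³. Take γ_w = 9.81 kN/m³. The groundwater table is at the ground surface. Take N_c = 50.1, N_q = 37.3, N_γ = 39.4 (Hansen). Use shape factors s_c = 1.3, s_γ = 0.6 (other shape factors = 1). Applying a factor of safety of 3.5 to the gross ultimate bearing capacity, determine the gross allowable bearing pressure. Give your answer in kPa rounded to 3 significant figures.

Water table at ground surface, so effective unit weight γ' = 20.6 − 9.81 = 10.79 kN/m³ is used throughout; overburden q = 10.79 × 2.3 = 24.817 kPa; the same γ' applies in the ½γBN_γ term.
Cohesion term c·N_c·s_c = 5 × 50.1 × 1.3 = 325.65 kPa; surcharge term q·N_q = 24.817 × 37.3 = 925.67 kPa; self-weight term 0.5·γ·B·N_γ·s_γ = 0.5 × 10.79 × 2.54 × 39.4 × 0.6 = 323.95 kPa.
q_ult = 325.65 + 925.67 + 323.95 = 1575.3 kPa.
q_all = q_ult / FS = 1575.3 / 3.5 = 450.08 kPa.

q_all ≈ 450 kPa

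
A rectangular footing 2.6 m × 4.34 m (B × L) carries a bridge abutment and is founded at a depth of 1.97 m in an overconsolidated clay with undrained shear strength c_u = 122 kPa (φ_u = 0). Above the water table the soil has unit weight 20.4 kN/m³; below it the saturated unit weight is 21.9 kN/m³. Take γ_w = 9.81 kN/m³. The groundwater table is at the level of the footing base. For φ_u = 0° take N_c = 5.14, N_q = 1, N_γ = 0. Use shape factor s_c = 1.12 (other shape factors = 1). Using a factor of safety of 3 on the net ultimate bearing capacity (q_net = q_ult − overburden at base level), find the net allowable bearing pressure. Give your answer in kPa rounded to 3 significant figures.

Effective surcharge at the founding depth q = γ·D_f = 20.4 × 1.97 = 40.188 kPa.
q_ult = c·N_c·s_c + q·N_q
     = 122 × 5.14 × 1.12 + 40.188 × 1
     = 702.33 + 40.188 = 742.52 kPa.
q_net = 742.52 − 40.188 = 702.33 kPa.
q_all(net) = 702.33 / 3 = 234.11 kPa.

q_all(net) ≈ 234 kPa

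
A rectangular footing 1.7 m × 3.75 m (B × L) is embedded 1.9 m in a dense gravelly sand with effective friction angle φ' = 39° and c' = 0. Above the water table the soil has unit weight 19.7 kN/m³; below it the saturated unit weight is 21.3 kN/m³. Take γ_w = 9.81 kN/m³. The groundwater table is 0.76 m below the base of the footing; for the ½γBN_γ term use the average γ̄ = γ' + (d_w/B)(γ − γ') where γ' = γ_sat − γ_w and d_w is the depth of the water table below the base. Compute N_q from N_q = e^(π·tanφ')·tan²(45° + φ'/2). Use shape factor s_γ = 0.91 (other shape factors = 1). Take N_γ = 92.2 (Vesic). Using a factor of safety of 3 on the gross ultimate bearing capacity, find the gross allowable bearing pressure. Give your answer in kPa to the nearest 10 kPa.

q_all ≈ 1060 kPa

N_q = e^(π·tan39°)·tan²(64.5°) = 55.96.
Effective surcharge at the founding depth q = γ·D_f = 19.7 × 1.9 = 37.43 kPa.
With d_w = 0.76 m < B, γ̄ = 11.49 + (0.76/1.7) × (19.7 − 11.49) = 15.16 kN/m³.
q_ult = q·N_q + 0.5·γ·B·N_γ·s_γ
     = 37.43 × 55.957 + 0.5 × 15.16 × 1.7 × 92.2 × 0.91
     = 2094.5 + 1081.2 = 3175.7 kPa.
q_all = 3175.7 / 3 = 1058.6 kPa.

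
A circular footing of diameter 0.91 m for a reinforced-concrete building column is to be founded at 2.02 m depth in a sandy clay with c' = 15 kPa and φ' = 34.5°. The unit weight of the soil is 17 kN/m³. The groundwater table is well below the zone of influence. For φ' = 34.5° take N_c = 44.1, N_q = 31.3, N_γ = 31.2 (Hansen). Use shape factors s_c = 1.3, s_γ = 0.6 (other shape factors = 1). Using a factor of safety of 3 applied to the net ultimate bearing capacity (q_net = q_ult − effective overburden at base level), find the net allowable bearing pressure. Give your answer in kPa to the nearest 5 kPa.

q_all(net) ≈ 680 kPa

Effective surcharge at the founding depth q = γ·D_f = 17 × 2.02 = 34.34 kPa.
q_ult = c·N_c·s_c + q·N_q + 0.5·γ·B·N_γ·s_γ
     = 15 × 44.1 × 1.3 + 34.34 × 31.3 + 0.5 × 17 × 0.91 × 31.2 × 0.6
     = 859.95 + 1074.8 + 144.8 = 2079.6 kPa.
Net ultimate: q_net = 2079.6 − 34.34 = 2045.3 kPa.
q_all(net) = 2045.3 / 3 = 681.75 kPa.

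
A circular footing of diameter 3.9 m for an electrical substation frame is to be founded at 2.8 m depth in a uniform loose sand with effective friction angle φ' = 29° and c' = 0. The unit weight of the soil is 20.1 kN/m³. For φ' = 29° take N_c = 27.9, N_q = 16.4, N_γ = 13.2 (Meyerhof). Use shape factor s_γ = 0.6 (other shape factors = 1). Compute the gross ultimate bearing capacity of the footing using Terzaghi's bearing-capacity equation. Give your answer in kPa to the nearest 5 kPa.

q_ult ≈ 1235 kPa

q = γ·D_f = 20.1 × 2.8 = 56.28 kPa.
q·N_q = 56.28 × 16.4 = 922.99 kPa
0.5·γ·B·N_γ·s_γ = 0.5 × 20.1 × 3.9 × 13.2 × 0.6 = 310.42 kPa
q_ult = 922.99 + 310.42 = 1233.4 kPa.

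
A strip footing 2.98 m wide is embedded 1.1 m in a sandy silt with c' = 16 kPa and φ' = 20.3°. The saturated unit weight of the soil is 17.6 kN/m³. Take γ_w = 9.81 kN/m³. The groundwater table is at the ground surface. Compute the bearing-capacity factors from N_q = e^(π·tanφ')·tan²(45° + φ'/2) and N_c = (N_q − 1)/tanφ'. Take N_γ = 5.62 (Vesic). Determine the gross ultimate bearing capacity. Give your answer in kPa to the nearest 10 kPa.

tan20.3° = 0.3699, so N_q = e^(π×0.3699)·tan²(55.15°) = 3.197 × 2.062 = 6.59.
N_c = (6.59 − 1)/tan20.3° = 15.12.
Water table at ground surface, so effective unit weight γ' = 17.6 − 9.81 = 7.79 kN/m³ is used throughout; overburden q = 7.79 × 1.1 = 8.569 kPa; the same γ' applies in the ½γBN_γ term.
Cohesion term c·N_c = 16 × 15.12 = 241.92 kPa; surcharge term q·N_q = 8.569 × 6.5931 = 56.496 kPa; self-weight term 0.5·γ·B·N_γ = 0.5 × 7.79 × 2.98 × 5.62 = 65.232 kPa.
q_ult = 241.92 + 56.496 + 65.232 = 363.65 kPa.

q_ult ≈ 360 kPa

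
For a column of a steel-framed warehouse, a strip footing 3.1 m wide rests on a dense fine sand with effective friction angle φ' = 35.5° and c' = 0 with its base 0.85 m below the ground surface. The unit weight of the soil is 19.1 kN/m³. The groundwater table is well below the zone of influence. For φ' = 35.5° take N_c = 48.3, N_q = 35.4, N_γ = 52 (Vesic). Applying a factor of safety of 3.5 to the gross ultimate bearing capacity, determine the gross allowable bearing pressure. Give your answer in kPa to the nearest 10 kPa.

q_all ≈ 600 kPa

q = γ·D_f = 19.1 × 0.85 = 16.235 kPa.
q·N_q = 16.235 × 35.4 = 574.72 kPa
0.5·γ·B·N_γ = 0.5 × 19.1 × 3.1 × 52 = 1539.5 kPa
q_ult = 574.72 + 1539.5 = 2114.2 kPa.
q_all = q_ult / FS = 2114.2 / 3.5 = 604.05 kPa.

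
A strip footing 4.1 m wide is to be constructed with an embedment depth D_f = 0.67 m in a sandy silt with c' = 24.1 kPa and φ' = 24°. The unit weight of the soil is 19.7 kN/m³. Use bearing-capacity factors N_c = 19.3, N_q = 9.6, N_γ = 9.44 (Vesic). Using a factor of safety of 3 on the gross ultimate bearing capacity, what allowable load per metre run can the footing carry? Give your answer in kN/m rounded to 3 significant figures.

q = γ·D_f = 19.7 × 0.67 = 13.199 kPa.
c·N_c = 24.1 × 19.3 = 465.13 kPa
q·N_q = 13.199 × 9.6 = 126.71 kPa
0.5·γ·B·N_γ = 0.5 × 19.7 × 4.1 × 9.44 = 381.23 kPa
q_ult = 465.13 + 126.71 + 381.23 = 973.07 kPa.
Gross allowable pressure q_all = 973.07 / 3 = 324.36 kPa.
Allowable wall load = q_all × B = 324.36 × 4.1 = 1329.9 kN per metre run.

≈ 1330 kN/m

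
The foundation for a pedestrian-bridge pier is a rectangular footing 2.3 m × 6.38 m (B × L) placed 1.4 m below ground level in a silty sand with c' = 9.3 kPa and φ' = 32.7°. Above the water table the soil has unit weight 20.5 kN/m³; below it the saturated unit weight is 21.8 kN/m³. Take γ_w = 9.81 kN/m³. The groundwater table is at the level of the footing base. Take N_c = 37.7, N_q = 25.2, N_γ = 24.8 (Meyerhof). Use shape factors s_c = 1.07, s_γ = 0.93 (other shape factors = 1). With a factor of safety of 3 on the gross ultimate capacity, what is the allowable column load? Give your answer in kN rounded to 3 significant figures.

P_all ≈ 6930 kN

Effective surcharge at the founding depth q = γ·D_f = 20.5 × 1.4 = 28.7 kPa.
The water table coincides with the base, so in the self-weight term γ → γ' = 11.99 kN/m³.
q_ult = c·N_c·s_c + q·N_q + 0.5·γ·B·N_γ·s_γ
     = 9.3 × 37.7 × 1.07 + 28.7 × 25.2 + 0.5 × 11.99 × 2.3 × 24.8 × 0.93
     = 375.15 + 723.24 + 318.02 = 1416.4 kPa.
Gross allowable pressure q_all = 1416.4 / 3 = 472.14 kPa.
Footing area = 14.674 m², so allowable column load = 472.14 × 14.674 = 6928.1 kN.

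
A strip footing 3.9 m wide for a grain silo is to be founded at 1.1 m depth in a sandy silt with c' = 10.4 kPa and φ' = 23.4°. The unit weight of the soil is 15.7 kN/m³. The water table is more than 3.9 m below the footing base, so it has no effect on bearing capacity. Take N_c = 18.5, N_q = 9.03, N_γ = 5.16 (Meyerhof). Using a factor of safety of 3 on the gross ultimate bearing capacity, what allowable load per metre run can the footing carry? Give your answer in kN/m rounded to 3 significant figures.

q = γ·D_f = 15.7 × 1.1 = 17.27 kPa.
c·N_c = 10.4 × 18.5 = 192.4 kPa
q·N_q = 17.27 × 9.03 = 155.95 kPa
0.5·γ·B·N_γ = 0.5 × 15.7 × 3.9 × 5.16 = 157.97 kPa
q_ult = 192.4 + 155.95 + 157.97 = 506.32 kPa.
Gross allowable pressure q_all = 506.32 / 3 = 168.77 kPa.
Allowable wall load = q_all × B = 168.77 × 3.9 = 658.22 kN per metre run.

≈ 658 kN/m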